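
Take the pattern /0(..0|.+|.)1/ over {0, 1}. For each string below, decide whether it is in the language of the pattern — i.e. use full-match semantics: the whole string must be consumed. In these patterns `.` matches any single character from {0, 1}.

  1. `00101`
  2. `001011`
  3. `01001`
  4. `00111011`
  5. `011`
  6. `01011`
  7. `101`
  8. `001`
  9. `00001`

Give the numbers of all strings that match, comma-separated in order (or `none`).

1, 2, 3, 4, 5, 6, 8, 9

1 → match
2 → match
3 → match
4 → match
5 → match
6 → match
7 → no match — must start with `0`
8 → match
9 → match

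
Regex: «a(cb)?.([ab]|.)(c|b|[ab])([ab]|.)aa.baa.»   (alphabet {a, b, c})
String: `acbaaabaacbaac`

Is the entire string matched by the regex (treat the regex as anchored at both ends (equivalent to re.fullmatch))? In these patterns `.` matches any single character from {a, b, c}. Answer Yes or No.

Yes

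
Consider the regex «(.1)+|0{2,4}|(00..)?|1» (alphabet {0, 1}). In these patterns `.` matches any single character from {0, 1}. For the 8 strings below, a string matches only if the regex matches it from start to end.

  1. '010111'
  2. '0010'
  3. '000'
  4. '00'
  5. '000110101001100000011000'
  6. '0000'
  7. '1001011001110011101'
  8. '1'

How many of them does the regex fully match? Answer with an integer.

6

1 → match
2 → match
3 → match
4 → match
5 → no match
6 → match
7 → no match
8 → match
Total matched: 6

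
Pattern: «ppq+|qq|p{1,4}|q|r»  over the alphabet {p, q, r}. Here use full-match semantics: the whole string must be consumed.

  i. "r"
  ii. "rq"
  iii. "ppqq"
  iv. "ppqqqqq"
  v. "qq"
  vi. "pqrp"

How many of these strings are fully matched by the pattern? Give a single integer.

i → match
ii → no match
iii → match
iv → match
v → match
vi → no match
Total matched: 4

4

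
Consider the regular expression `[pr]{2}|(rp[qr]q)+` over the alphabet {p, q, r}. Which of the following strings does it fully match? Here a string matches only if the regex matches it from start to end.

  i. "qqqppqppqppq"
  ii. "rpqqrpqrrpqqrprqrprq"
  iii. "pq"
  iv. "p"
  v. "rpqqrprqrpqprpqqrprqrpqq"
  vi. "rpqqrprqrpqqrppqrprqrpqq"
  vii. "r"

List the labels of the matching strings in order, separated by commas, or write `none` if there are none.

none

i → no match
ii → no match
iii → no match
iv → no match
v → no match
vi → no match
vii → no match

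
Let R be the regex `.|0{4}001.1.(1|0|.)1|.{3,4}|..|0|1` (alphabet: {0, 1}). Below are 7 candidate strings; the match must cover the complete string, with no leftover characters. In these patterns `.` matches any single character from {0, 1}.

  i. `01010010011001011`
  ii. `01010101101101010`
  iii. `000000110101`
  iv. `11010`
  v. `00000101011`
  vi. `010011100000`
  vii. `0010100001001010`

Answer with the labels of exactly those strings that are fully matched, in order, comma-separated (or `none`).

i → no match
ii → no match
iii → no match
iv → no match
v → no match
vi → no match
vii → no match

none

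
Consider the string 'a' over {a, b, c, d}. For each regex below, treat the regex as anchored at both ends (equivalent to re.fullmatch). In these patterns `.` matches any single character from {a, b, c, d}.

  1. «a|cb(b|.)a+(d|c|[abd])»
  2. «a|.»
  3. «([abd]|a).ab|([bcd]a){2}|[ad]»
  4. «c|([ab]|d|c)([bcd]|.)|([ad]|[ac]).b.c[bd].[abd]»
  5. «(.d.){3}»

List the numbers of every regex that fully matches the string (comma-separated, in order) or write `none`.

1, 2, 3

1 → match
2 → match
3 → match
4 → no match
5 → no match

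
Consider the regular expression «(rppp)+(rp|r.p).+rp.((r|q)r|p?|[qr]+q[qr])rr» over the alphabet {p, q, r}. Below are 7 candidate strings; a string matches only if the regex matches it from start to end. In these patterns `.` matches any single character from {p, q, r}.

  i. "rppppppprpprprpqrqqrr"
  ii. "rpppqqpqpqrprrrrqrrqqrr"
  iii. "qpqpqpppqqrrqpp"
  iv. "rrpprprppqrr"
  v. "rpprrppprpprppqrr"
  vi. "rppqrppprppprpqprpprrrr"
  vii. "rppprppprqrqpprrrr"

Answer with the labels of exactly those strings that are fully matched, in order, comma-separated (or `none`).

none

i → no match
ii → no match
iii → no match — must start with "rppp"
iv → no match — must start with "rppp"
v → no match — must start with "rppp"
vi → no match — must start with "rppp"
vii → no match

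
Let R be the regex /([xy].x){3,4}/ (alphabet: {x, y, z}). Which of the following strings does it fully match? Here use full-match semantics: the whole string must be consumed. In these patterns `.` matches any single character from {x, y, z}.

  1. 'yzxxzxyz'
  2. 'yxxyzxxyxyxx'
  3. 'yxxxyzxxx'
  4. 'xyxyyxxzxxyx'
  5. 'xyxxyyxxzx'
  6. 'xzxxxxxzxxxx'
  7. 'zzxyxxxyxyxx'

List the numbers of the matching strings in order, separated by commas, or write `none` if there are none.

2, 4, 6

1 → no match — must end with 'x'
2 → match
3 → no match
4 → match
5 → no match
6 → match
7 → no match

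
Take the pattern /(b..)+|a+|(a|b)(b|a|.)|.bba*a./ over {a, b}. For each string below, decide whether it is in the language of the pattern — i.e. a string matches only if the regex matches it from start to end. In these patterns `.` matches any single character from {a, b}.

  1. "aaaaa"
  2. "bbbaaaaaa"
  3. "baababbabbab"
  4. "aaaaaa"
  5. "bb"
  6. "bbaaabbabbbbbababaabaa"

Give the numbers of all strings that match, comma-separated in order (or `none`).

1, 2, 3, 4, 5

1 → match
2 → match
3 → match
4 → match
5 → match
6 → no match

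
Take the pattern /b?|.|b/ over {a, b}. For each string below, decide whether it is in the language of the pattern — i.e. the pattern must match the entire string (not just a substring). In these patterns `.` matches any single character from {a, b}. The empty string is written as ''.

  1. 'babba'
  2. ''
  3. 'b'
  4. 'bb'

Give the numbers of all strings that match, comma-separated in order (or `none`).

1 → no match
2 → match
3 → match
4 → no match

2, 3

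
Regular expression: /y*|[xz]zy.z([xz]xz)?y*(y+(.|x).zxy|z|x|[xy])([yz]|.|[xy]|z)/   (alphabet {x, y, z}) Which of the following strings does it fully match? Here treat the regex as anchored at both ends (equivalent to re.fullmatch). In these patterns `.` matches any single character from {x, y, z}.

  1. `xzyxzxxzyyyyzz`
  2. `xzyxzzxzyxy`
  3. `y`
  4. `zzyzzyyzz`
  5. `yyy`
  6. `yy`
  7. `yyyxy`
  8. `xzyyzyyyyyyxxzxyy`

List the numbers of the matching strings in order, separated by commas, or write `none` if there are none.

1 → match
2 → match
3 → match
4 → match
5 → match
6 → match
7 → no match
8 → match

1, 2, 3, 4, 5, 6, 8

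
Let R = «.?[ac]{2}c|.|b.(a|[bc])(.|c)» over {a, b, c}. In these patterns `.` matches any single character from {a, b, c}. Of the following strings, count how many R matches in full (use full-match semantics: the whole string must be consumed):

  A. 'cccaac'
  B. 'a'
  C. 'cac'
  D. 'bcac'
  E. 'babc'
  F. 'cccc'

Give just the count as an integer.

A. 'cccaac' → no match
B. 'a' → match
C. 'cac' → match
D. 'bcac' → match
E. 'babc' → match
F. 'cccc' → match
Total matched: 5

5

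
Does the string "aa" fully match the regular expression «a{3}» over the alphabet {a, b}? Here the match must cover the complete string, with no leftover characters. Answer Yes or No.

No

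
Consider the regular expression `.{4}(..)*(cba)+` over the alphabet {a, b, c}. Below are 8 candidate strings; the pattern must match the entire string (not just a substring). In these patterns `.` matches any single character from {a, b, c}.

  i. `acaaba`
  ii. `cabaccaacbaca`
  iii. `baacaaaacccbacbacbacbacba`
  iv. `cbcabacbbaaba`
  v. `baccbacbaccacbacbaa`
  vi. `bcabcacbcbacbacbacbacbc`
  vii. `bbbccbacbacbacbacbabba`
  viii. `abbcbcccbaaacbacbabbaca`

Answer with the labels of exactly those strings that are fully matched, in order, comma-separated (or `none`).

iii

i → no match — must end with `cba`
ii → no match — must end with `cba`
iii → match
iv → no match — must end with `cba`
v → no match — must end with `cba`
vi → no match — must end with `cba`
vii → no match — must end with `cba`
viii → no match — must end with `cba`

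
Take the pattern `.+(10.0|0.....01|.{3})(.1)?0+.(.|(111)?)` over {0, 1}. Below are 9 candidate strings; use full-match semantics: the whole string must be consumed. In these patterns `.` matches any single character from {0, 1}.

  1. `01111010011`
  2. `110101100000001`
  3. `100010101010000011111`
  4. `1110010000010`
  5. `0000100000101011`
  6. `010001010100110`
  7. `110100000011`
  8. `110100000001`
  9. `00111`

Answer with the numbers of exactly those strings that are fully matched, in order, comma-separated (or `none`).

1, 2, 4, 5, 7, 8

1 → match
2 → match
3 → no match
4 → match
5 → match
6 → no match
7 → match
8 → match
9 → no match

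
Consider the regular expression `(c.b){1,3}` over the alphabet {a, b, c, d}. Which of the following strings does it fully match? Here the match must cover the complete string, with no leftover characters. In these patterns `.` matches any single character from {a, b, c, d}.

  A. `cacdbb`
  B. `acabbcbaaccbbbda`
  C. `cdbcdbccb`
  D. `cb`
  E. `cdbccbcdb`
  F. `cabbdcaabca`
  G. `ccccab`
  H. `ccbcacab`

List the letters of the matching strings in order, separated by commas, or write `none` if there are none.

C, E

A → no match
B → no match — must start with `c`
C → match
D → no match
E → match
F → no match — must end with `b`
G → no match
H → no match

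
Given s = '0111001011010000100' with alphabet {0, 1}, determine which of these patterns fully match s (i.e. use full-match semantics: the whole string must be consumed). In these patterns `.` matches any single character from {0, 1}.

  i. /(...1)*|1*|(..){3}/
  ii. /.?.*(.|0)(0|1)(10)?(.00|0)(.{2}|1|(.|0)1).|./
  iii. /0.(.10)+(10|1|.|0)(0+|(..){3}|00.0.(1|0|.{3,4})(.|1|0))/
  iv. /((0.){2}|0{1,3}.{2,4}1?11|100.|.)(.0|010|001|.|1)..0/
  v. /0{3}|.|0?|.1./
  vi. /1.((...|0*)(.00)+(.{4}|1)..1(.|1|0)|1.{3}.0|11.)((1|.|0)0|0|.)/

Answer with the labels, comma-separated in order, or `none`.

ii, iii

i → no match
ii → match
iii → match
iv → no match
v → no match
vi → no match — must start with '1'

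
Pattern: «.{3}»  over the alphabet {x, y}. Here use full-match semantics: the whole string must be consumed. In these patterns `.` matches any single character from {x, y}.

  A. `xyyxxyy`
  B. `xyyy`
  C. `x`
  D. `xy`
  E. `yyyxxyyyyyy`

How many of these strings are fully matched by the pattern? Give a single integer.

A → no match
B → no match
C → no match
D → no match
E → no match
Total matched: 0

0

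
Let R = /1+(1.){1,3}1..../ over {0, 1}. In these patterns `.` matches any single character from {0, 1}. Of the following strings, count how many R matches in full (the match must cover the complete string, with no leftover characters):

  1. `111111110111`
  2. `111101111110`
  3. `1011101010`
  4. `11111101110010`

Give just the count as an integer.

3

1. `111111110111` → match
2. `111101111110` → match
3. `1011101010` → no match
4 → match
Total matched: 3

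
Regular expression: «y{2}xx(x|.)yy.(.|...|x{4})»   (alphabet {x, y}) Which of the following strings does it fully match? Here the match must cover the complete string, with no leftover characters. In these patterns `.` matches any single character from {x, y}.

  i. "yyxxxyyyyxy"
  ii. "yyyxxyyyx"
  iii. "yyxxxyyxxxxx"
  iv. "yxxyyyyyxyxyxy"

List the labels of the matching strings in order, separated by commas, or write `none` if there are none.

i → match
ii → no match
iii → match
iv → no match

i, iii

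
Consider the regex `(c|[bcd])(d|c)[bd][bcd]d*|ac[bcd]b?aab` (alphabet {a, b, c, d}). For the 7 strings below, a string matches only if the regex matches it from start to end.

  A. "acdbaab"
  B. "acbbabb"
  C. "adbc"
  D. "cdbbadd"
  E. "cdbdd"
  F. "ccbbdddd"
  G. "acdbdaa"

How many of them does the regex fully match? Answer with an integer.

3

A → match
B → no match
C → no match
D → no match
E → match
F → match
G → no match
Total matched: 3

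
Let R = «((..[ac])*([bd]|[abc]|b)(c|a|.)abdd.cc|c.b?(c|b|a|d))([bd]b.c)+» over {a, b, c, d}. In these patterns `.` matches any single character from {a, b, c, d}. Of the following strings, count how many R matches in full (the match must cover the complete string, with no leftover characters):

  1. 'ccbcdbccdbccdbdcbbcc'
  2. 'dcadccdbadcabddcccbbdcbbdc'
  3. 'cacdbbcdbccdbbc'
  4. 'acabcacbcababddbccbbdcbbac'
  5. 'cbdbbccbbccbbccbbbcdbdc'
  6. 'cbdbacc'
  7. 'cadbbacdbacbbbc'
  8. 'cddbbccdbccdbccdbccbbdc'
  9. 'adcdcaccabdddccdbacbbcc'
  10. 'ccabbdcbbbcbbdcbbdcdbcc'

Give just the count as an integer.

9

1 → match
2 → match
3 → match
4 → match
5 → match
6. 'cbdbacc' → no match
7 → match
8 → match
9 → match
10 → match
Total matched: 9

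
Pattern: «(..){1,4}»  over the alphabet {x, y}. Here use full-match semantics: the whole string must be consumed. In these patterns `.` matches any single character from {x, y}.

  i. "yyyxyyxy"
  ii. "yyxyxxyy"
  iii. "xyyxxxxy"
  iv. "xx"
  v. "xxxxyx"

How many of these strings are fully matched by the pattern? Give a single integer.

i → match
ii → match
iii → match
iv → match
v → match
Total matched: 5

5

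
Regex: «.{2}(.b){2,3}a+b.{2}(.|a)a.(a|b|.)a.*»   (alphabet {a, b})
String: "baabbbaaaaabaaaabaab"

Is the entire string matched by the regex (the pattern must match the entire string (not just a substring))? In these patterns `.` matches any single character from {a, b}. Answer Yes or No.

Yes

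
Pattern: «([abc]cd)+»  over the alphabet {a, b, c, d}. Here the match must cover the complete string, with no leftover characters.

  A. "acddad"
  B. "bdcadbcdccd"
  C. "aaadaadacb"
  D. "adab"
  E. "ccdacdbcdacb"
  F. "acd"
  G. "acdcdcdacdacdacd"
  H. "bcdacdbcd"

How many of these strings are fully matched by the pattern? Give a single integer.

2

A → no match — must end with "cd"
B → no match
C → no match — must end with "cd"
D → no match — must end with "cd"
E → no match — must end with "cd"
F → match
G → no match
H → match
Total matched: 2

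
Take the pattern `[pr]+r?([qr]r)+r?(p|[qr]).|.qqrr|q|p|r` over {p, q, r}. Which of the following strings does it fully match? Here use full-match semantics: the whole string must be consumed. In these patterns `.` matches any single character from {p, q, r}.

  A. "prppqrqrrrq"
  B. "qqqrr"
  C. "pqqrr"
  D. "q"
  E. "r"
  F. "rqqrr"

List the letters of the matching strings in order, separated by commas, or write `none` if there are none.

A, B, C, D, E, F

A → match
B → match
C → match
D → match
E → match
F → match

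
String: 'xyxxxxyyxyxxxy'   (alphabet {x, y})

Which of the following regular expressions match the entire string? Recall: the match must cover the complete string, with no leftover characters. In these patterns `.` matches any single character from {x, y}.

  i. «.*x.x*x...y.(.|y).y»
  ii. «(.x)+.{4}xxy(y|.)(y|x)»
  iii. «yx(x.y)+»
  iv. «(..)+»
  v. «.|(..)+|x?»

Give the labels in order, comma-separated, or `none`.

i, iv, v

i → match
ii → no match
iii → no match — must start with 'yxx'
iv → match
v → match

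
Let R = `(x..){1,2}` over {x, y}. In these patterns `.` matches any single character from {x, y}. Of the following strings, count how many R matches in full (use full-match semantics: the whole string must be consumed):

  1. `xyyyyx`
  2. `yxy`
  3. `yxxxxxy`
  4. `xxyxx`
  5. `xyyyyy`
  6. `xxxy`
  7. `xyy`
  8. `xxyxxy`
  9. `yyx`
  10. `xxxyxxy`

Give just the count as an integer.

1 → no match
2 → no match — must start with `x`
3 → no match — must start with `x`
4 → no match
5 → no match
6 → no match
7 → match
8 → match
9 → no match — must start with `x`
10 → no match
Total matched: 2

2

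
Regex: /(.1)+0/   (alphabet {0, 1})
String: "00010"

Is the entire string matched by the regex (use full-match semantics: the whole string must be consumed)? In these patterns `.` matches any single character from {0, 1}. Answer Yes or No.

No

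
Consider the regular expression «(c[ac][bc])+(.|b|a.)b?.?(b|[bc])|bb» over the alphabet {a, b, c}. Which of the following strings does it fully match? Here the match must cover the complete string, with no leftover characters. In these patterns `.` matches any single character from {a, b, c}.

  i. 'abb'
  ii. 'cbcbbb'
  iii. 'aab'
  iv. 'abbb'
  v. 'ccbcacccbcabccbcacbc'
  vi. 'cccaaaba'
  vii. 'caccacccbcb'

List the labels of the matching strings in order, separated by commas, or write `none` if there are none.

v, vii

i → no match
ii → no match
iii → no match
iv → no match
v → match
vi → no match
vii → match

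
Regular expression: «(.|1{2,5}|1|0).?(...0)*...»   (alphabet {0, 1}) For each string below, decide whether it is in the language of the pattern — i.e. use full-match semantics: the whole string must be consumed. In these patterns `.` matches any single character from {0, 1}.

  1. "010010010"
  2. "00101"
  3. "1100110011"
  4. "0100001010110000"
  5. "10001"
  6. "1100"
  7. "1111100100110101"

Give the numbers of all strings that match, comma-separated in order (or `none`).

1 → match
2 → match
3 → match
4 → no match
5 → match
6 → match
7 → match

1, 2, 3, 5, 6, 7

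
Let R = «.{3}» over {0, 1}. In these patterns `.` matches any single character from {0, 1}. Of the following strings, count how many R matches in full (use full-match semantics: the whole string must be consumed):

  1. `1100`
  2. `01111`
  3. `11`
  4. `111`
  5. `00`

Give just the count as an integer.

1

1 → no match
2 → no match
3 → no match
4 → match
5 → no match
Total matched: 1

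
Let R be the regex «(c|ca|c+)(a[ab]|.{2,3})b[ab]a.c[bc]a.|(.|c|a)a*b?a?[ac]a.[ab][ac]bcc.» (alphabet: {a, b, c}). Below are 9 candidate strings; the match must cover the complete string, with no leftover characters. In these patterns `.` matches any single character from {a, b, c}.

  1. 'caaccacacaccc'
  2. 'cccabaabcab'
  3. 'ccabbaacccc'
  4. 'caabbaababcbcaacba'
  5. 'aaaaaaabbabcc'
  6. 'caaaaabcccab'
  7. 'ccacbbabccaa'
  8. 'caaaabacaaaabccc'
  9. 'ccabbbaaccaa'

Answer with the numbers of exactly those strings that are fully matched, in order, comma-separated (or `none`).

1 → no match
2 → no match
3 → no match
4 → no match
5 → no match
6 → no match
7 → match
8 → match
9 → match

7, 8, 9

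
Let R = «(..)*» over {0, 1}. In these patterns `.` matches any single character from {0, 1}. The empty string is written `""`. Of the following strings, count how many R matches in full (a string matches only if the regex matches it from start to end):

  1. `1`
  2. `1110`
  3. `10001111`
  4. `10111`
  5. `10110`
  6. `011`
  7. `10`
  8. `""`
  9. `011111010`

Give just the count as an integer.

4

1 → no match
2 → match
3 → match
4 → no match
5 → no match
6 → no match
7 → match
8 → match
9 → no match
Total matched: 4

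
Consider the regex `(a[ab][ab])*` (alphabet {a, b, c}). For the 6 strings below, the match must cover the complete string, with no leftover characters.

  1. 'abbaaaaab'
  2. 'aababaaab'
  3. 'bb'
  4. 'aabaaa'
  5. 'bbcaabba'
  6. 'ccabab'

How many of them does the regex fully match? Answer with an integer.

1 → match
2 → match
3 → no match
4 → match
5 → no match
6 → no match
Total matched: 3

3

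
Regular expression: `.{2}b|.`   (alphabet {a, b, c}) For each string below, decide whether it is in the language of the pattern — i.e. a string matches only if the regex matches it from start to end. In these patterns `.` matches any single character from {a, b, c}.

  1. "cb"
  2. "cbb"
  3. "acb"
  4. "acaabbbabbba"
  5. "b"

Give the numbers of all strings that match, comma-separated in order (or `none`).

1 → no match
2 → match
3 → match
4 → no match
5 → match

2, 3, 5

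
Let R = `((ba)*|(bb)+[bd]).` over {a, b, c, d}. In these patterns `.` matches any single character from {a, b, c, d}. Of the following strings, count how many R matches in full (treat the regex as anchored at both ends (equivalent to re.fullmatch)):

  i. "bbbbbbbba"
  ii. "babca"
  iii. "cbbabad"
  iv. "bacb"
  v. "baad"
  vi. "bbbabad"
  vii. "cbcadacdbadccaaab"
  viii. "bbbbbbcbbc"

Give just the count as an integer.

0

i → no match
ii → no match
iii → no match
iv → no match
v → no match
vi → no match
vii → no match
viii → no match
Total matched: 0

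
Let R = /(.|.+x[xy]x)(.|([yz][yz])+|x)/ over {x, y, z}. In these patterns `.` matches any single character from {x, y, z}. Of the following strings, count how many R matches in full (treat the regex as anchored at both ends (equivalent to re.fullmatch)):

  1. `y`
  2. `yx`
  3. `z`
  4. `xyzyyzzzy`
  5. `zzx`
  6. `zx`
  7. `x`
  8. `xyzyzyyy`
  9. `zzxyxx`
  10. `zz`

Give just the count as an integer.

5

1 → no match
2 → match
3 → no match
4 → match
5 → no match
6 → match
7 → no match
8 → no match
9 → match
10 → match
Total matched: 5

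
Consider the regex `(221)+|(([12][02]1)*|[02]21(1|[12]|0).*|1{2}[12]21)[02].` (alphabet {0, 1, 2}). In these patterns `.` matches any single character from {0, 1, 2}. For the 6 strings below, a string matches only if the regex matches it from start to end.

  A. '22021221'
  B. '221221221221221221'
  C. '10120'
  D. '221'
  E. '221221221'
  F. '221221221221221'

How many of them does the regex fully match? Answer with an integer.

A → no match
B → match
C → match
D → match
E → match
F → match
Total matched: 5

5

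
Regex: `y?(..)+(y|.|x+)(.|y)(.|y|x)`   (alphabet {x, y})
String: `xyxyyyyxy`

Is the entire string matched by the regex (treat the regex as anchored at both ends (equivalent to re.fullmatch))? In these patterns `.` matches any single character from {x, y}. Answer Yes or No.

Yes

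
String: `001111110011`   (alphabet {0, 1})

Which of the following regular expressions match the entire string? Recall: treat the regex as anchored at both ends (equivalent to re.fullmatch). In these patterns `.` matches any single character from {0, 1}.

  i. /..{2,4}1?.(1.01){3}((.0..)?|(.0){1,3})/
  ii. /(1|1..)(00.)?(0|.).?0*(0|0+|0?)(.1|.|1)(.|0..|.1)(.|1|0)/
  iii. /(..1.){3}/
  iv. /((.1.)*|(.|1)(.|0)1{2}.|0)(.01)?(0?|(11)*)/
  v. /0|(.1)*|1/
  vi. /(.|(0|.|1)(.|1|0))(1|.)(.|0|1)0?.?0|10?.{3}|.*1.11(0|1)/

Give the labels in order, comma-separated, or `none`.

i → no match
ii → no match — must start with `1`
iii → match
iv → no match
v → no match
vi → no match

iii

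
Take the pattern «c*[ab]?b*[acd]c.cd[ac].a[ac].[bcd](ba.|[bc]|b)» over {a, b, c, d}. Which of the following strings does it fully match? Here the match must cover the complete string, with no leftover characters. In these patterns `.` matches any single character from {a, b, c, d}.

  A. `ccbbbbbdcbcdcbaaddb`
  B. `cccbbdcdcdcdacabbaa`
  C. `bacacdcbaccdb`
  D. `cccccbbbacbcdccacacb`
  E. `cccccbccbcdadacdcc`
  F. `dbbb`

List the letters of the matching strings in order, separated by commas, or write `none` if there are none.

A → match
B → match
C → match
D → match
E → match
F → no match

A, B, C, D, E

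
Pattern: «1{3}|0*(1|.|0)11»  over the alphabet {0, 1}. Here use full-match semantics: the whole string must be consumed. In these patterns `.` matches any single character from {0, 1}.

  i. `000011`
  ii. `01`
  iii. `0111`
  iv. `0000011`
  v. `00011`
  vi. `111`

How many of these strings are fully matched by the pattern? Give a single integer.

5

i → match
ii → no match
iii → match
iv → match
v → match
vi → match
Total matched: 5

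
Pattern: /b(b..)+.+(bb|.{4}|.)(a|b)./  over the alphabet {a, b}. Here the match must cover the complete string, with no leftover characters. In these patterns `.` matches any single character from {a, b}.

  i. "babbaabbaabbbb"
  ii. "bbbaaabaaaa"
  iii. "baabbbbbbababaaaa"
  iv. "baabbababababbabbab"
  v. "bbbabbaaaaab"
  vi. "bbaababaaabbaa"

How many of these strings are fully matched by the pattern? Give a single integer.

i → no match — must start with "bb"
ii. "bbbaaabaaaa" → match
iii → no match — must start with "bb"
iv → no match — must start with "bb"
v. "bbbabbaaaaab" → match
vi → match
Total matched: 3

3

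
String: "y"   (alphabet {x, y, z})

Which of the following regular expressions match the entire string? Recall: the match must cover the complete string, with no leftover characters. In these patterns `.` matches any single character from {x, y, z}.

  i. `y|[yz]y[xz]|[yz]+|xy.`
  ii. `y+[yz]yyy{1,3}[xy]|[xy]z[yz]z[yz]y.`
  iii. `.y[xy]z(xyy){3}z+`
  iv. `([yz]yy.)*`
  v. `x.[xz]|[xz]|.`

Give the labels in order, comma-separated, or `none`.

i, v

i → match
ii → no match
iii → no match — must end with "z"
iv → no match
v → match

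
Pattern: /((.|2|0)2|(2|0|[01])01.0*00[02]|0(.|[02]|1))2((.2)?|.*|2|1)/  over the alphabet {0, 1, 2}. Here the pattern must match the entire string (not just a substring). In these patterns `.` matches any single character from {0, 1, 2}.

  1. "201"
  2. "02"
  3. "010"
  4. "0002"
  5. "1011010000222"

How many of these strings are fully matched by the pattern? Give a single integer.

1 → no match
2 → no match
3 → no match
4 → no match
5 → no match
Total matched: 0

0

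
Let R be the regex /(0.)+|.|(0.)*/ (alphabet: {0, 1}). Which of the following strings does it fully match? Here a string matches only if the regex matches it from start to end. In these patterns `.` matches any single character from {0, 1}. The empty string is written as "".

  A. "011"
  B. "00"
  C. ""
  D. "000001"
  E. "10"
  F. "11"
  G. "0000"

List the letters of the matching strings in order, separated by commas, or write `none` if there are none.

A → no match
B → match
C → match
D → match
E → no match
F → no match
G → match

B, C, D, G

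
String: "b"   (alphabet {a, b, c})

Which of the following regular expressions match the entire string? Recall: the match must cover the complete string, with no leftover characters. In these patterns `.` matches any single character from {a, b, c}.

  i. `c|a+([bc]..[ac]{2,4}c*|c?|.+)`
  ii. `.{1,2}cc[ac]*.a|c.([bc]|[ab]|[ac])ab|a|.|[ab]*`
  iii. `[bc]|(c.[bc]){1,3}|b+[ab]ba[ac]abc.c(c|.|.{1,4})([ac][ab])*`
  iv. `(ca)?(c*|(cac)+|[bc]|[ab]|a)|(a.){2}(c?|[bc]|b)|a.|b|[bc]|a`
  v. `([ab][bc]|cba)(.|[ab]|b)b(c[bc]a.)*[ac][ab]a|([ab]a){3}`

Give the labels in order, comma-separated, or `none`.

ii, iii, iv

i → no match
ii → match
iii → match
iv → match
v → no match — must end with "a"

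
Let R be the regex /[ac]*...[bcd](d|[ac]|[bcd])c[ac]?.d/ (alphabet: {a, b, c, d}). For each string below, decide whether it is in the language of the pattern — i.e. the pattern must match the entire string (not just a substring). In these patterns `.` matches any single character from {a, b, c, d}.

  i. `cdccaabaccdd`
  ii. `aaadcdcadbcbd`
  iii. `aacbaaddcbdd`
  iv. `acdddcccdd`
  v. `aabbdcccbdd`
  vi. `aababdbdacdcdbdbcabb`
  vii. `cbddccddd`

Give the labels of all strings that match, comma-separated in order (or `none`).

i → no match
ii → no match
iii → no match
iv → match
v → no match
vi → no match — must end with `d`
vii → no match

iv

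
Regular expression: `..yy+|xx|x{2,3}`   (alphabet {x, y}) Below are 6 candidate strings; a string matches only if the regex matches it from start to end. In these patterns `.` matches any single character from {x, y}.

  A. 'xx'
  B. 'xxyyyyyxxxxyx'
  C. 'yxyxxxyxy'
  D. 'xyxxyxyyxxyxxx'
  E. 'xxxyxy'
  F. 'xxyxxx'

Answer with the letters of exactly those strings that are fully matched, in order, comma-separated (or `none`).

A. 'xx' → match
B → no match
C. 'yxyxxxyxy' → no match
D → no match
E. 'xxxyxy' → no match
F. 'xxyxxx' → no match

A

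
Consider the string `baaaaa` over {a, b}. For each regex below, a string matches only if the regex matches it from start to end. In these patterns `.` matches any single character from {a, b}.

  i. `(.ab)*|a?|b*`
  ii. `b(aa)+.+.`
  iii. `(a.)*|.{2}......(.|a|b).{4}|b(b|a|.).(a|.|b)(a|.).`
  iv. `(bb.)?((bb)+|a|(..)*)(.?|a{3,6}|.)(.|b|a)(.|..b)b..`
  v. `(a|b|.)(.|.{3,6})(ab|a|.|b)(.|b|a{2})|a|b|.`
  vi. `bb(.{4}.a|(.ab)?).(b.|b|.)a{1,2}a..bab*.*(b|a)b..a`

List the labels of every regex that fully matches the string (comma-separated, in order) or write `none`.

ii, iii, v

i → no match
ii → match
iii → match
iv → no match
v → match
vi → no match — must start with `bb`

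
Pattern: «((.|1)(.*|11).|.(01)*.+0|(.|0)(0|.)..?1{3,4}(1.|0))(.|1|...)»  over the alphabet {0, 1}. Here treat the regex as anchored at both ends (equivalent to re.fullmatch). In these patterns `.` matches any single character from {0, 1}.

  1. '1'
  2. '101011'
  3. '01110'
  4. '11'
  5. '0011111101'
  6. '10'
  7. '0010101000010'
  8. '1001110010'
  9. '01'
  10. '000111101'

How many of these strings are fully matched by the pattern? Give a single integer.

6

1. '1' → no match
2. '101011' → match
3. '01110' → match
4. '11' → no match
5. '0011111101' → match
6. '10' → no match
7 → match
8. '1001110010' → match
9. '01' → no match
10. '000111101' → match
Total matched: 6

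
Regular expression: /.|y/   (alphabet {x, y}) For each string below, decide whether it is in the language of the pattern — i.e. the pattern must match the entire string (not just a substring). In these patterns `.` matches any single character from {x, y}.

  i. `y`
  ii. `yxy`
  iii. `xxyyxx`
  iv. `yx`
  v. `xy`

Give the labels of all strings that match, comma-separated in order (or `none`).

i → match
ii → no match
iii → no match
iv → no match
v → no match

i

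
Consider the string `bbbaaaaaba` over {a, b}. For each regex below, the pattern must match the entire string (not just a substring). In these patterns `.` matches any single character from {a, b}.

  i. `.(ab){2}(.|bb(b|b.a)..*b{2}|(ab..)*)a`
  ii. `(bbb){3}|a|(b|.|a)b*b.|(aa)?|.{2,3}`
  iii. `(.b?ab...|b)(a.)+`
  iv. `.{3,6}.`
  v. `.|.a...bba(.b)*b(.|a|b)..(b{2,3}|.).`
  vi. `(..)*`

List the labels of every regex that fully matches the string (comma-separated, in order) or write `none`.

vi

i → no match
ii → no match
iii → no match
iv → no match
v → no match
vi → match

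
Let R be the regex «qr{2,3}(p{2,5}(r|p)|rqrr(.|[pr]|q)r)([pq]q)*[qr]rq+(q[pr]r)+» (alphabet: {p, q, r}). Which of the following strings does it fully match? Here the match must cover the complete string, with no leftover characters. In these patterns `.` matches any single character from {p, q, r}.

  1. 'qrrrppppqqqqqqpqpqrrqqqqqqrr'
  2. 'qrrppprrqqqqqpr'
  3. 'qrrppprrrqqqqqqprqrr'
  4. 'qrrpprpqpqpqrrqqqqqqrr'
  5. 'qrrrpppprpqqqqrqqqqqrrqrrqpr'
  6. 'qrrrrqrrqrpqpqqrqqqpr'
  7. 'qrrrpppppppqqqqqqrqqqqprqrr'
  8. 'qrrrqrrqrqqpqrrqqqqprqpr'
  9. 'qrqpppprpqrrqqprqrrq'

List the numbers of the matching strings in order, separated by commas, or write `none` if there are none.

1 → match
2 → match
3 → match
4 → match
5 → match
6 → match
7 → match
8 → match
9 → no match — must end with 'r'

1, 2, 3, 4, 5, 6, 7, 8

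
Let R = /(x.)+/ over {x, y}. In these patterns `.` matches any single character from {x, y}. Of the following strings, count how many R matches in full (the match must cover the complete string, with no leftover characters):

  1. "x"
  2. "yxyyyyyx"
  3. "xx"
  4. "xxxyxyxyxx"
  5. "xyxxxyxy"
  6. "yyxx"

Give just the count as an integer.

3

1. "x" → no match
2. "yxyyyyyx" → no match — must start with "x"
3. "xx" → match
4. "xxxyxyxyxx" → match
5. "xyxxxyxy" → match
6. "yyxx" → no match — must start with "x"
Total matched: 3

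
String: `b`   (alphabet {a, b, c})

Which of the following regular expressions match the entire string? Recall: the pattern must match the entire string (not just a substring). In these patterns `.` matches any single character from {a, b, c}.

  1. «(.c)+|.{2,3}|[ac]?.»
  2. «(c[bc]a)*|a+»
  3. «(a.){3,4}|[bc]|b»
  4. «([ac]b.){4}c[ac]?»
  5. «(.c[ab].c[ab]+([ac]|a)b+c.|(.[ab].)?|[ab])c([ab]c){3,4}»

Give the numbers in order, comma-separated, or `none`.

1, 3

1 → match
2 → no match
3 → match
4 → no match
5 → no match — must end with `c`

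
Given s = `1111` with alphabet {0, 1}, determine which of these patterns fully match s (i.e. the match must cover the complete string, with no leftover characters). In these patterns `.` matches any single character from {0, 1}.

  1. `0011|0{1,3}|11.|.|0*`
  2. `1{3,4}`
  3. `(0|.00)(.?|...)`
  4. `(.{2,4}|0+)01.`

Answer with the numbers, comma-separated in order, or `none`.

2

1 → no match
2 → match
3 → no match
4 → no match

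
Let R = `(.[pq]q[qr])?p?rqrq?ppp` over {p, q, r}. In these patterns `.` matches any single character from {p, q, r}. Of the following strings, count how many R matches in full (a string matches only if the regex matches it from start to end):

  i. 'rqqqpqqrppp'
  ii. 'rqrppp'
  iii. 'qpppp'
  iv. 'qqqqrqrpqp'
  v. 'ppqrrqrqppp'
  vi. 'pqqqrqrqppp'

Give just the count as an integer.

3

i → no match
ii → match
iii → no match
iv → no match — must end with 'ppp'
v → match
vi → match
Total matched: 3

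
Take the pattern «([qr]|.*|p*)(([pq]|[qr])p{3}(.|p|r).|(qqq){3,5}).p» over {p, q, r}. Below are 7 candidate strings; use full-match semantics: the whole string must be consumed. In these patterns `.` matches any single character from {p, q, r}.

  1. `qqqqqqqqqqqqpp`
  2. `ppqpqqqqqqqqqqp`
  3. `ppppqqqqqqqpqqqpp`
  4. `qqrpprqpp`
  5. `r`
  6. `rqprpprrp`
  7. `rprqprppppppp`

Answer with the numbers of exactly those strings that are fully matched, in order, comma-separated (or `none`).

1 → match
2 → match
3 → no match
4 → no match
5 → no match — must end with `p`
6 → no match
7 → match

1, 2, 7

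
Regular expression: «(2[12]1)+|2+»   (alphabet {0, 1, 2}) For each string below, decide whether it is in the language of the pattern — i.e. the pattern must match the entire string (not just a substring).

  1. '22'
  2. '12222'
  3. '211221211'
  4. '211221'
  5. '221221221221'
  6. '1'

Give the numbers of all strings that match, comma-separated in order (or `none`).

1 → match
2 → no match — must start with '2'
3 → match
4 → match
5 → match
6 → no match — must start with '2'

1, 3, 4, 5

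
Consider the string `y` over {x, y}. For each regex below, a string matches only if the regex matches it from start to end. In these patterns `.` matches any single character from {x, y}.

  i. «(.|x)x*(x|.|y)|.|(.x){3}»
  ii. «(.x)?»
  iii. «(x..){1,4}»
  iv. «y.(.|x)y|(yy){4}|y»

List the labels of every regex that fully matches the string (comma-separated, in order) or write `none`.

i → match
ii → no match
iii → no match — must start with `x`
iv → match

i, iv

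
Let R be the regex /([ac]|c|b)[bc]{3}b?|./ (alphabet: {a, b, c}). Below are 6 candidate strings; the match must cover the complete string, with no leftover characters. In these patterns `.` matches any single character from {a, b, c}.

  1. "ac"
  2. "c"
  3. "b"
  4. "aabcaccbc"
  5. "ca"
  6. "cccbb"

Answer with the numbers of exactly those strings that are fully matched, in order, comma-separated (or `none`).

1 → no match
2 → match
3 → match
4 → no match
5 → no match
6 → match

2, 3, 6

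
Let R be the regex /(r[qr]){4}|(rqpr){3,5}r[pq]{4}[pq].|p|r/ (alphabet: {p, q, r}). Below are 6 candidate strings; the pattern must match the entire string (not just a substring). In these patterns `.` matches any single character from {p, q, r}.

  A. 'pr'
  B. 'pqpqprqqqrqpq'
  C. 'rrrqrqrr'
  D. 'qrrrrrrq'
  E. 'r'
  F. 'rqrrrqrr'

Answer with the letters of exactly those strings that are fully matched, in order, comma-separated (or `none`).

C, E, F

A → no match
B → no match
C → match
D → no match
E → match
F → match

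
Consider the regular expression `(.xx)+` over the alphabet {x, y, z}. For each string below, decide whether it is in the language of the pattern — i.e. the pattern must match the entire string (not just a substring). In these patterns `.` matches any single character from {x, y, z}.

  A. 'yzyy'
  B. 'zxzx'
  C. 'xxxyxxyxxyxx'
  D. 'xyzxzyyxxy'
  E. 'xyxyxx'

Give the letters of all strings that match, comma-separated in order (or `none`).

C

A → no match — must end with 'xx'
B → no match — must end with 'xx'
C → match
D → no match — must end with 'xx'
E → no match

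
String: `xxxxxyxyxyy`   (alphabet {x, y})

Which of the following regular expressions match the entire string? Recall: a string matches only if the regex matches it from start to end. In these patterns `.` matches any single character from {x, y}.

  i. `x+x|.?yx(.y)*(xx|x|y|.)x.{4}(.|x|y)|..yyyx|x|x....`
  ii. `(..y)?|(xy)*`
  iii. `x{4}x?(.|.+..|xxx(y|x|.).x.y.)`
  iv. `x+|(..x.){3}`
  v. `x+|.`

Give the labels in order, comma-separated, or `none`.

iii

i → no match
ii → no match
iii → match
iv → no match
v → no match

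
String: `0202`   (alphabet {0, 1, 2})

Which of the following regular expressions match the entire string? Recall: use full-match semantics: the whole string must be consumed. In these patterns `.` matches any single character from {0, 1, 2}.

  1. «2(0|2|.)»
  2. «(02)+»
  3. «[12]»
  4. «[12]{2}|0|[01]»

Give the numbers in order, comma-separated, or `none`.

1 → no match — must start with `2`
2 → match
3 → no match
4 → no match

2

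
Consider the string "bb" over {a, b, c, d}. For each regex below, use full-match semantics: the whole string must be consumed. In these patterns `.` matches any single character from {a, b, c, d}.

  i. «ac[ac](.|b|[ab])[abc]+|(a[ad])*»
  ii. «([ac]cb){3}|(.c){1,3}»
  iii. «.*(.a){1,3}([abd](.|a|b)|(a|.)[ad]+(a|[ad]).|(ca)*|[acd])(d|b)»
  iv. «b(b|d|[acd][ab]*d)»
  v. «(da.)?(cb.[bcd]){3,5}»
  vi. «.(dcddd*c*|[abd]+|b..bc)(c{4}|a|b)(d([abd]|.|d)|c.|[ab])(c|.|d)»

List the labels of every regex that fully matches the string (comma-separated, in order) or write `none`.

i → no match
ii → no match
iii → no match
iv → match
v → no match
vi → no match

iv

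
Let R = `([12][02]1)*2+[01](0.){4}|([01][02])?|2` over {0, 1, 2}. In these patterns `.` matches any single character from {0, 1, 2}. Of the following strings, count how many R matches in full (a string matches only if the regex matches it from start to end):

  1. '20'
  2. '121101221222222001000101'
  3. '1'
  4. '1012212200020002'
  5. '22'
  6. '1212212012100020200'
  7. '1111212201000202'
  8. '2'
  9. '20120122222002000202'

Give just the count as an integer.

4

1 → no match
2 → match
3 → no match
4 → no match
5 → no match
6 → match
7 → no match
8 → match
9 → match
Total matched: 4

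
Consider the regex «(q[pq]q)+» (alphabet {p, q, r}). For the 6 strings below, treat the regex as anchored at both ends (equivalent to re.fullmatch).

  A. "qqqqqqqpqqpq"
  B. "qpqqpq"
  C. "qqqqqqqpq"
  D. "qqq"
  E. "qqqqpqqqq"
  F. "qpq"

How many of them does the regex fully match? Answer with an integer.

6

A → match
B → match
C → match
D → match
E → match
F → match
Total matched: 6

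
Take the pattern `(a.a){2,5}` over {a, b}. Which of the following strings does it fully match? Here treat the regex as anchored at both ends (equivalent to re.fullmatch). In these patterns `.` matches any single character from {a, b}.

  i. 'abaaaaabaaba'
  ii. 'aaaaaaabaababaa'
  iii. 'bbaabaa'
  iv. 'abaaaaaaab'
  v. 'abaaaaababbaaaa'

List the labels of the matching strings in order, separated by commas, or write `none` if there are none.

i

i → match
ii → no match
iii → no match — must start with 'a'
iv → no match — must end with 'a'
v → no match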